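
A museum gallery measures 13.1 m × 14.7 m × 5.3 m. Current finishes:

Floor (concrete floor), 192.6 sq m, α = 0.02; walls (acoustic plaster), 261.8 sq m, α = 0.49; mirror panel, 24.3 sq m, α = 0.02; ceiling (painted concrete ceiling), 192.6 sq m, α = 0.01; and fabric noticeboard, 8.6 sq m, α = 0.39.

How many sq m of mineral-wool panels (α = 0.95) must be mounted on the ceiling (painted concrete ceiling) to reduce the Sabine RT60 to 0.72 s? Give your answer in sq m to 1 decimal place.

Equivalent absorption area: A₁ = 192.6·0.02 + 261.8·0.49 + 24.3·0.02 + 192.6·0.01 + 8.6·0.39 = 137.900 sq m.
Required A₂ = 0.161·1020.621/0.72 = 228.222 sabins.
Absorption to add: 228.222 − 137.900 = 90.322 sabins.
Net gain per sq m: Δα = 0.95 − 0.01 = 0.94.
Panel area = 90.322 / 0.94 = 96.1 sq m.

96.1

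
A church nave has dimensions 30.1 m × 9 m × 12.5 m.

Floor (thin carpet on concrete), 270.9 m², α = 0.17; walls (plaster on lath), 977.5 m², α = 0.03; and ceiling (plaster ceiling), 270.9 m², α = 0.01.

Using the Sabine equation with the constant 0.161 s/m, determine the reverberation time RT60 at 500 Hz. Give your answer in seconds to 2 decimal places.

6.98 s

Total absorption A = 270.9×0.17 + 977.5×0.03 + 270.9×0.01
  = 46.053 + 29.325 + 2.709 = 78.087 m² sabins.
Volume V = 30.1 × 9 × 12.5 = 3386.25 m³.
RT60 = 0.161 · V / A = 0.161 × 3386.25 / 78.087 = 6.98 s.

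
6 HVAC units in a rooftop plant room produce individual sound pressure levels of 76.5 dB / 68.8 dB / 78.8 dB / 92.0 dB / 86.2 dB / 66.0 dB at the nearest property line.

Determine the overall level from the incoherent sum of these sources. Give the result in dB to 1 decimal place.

Sum in the linear (power) domain: Σ 10^(Lᵢ/10) = 10^(76.5/10) + 10^(68.8/10) + 10^(78.8/10) + 10^(92.0/10) + 10^(86.2/10) + 10^(66.0/10) = 2.134e+09.
Combined level = 10 log₁₀(2.134e+09) = 93.3 dB.

93.3 dB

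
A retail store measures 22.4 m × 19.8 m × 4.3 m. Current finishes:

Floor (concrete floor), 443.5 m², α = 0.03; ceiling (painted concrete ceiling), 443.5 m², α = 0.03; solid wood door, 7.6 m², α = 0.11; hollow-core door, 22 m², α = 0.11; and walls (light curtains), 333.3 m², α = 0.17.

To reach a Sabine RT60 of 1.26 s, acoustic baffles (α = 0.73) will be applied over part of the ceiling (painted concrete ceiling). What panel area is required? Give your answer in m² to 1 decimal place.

A₁ = Σ Sᵢαᵢ = 443.5*0.03 + 443.5*0.03 + 7.6*0.11 + 22*0.11 + 333.3*0.17 = 86.527 sabins.
Required A₂ = 0.161·1907.136/1.26 = 243.690 sabins.
Absorption to add: 243.690 − 86.527 = 157.163 sabins.
Each m² of panel replacing the ceiling (painted concrete ceiling) adds (0.73 − 0.03) = 0.70 sabins.
Area = ΔA/Δα = 157.163/0.70 = 224.5 m².

224.5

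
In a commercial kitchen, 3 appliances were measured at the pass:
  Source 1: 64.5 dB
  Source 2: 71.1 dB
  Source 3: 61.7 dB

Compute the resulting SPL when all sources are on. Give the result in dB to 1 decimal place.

Converting to relative power and adding: 10^(64.5/10) + 10^(71.1/10) + 10^(61.7/10) = 1.718e+07.
Combined level = 10 log₁₀(1.718e+07) = 72.4 dB.

72.4 dB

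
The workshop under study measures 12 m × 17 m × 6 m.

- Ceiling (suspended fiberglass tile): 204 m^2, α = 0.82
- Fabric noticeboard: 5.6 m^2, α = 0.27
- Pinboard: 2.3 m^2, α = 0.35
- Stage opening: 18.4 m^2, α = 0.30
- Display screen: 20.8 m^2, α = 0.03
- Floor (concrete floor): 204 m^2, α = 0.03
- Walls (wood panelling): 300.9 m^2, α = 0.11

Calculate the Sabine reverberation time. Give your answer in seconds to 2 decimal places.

0.92 s

A = Σ Sᵢαᵢ = 204×0.82 + 5.6×0.27 + 2.3×0.35 + 18.4×0.30 + 20.8×0.03 + 204×0.03 + 300.9×0.11 = 214.960 sabins.
Volume V = 12 × 17 × 6 = 1224 m³.
Sabine: RT60 = 0.161 × 1224 / 214.960 = 0.92 s.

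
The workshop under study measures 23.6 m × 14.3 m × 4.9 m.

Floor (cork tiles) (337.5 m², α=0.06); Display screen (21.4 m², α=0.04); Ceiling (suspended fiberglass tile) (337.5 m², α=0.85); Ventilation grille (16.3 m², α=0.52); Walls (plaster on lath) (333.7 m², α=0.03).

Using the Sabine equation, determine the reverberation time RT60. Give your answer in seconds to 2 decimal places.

0.82 sec

A = Σ Sᵢαᵢ = 337.5*0.06 + 21.4*0.04 + 337.5*0.85 + 16.3*0.52 + 333.7*0.03 = 326.468 sabins.
Room volume: 1653.652 m³.
T = 0.161 V/A = 0.161·1653.652/326.468 = 0.82 s.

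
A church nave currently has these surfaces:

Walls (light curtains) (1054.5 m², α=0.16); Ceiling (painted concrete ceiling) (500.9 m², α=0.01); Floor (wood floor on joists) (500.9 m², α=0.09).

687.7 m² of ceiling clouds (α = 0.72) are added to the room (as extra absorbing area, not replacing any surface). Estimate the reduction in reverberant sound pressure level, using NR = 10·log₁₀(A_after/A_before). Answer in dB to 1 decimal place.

Equivalent absorption area: A_before = 1054.5·0.16 + 500.9·0.01 + 500.9·0.09 = 218.810 m².
Added absorption = 687.7 × 0.72 = 495.144 sabins.
A_after = 218.810 + 495.144 = 713.954 sabins.
NR = 10·log₁₀(713.954/218.810) = 5.1 dB.

5.1 dB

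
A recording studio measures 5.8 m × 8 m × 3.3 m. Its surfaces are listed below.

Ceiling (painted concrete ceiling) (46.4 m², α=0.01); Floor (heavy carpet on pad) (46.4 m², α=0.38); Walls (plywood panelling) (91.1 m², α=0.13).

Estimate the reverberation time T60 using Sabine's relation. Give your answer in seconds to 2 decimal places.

A = Σ Sᵢαᵢ = 46.4×0.01 + 46.4×0.38 + 91.1×0.13 = 29.939 sabins.
Room volume: 153.12 m³.
RT60 = 0.161 · V / A = 0.161 × 153.12 / 29.939 = 0.82 s.

0.82 s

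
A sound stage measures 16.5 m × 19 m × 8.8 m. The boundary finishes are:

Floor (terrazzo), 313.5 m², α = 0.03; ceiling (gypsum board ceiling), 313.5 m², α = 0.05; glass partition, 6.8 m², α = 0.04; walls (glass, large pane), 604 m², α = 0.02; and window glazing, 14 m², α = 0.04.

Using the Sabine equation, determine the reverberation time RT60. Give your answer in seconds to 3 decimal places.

11.691 s

Total absorption A = 313.5×0.03 + 313.5×0.05 + 6.8×0.04 + 604×0.02 + 14×0.04
  = 9.405 + 15.675 + 0.272 + 12.080 + 0.560 = 37.992 m² sabins.
Room volume: 2758.8 m³.
Sabine: RT60 = 0.161 × 2758.8 / 37.992 = 11.691 s.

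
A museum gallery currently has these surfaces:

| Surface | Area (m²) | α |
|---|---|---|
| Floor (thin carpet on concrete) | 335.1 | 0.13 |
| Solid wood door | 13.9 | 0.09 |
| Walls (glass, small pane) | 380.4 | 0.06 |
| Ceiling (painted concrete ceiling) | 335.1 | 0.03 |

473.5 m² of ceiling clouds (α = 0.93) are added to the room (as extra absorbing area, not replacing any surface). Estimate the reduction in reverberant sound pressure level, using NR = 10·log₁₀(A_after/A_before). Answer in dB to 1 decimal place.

8.2 dB

A_before = Σ Sᵢαᵢ = 335.1·0.13 + 13.9·0.09 + 380.4·0.06 + 335.1·0.03 = 77.691 sabins.
Added absorption = 473.5 × 0.93 = 440.355 sabins.
New total A_after = 518.046 sabins.
NR = 10·log₁₀(518.046/77.691) = 8.2 dB.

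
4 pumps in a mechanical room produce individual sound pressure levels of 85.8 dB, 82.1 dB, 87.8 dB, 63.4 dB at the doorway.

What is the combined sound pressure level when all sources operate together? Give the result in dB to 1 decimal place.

Converting to relative power and adding: 10^(85.8/10) + 10^(82.1/10) + 10^(87.8/10) + 10^(63.4/10) = 1.147e+09.
Combined level = 10 log₁₀(1.147e+09) = 90.6 dB.

90.6 dB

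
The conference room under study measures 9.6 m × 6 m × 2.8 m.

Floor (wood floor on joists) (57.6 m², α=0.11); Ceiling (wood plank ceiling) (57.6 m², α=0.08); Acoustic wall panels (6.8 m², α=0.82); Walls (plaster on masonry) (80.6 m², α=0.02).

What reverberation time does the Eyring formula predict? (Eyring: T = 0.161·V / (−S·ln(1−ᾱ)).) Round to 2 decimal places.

Total surface area S = 57.6 + 57.6 + 6.8 + 80.6 = 202.6 m².
Absorption A = 57.6·0.11 + 57.6·0.08 + 6.8·0.82 + 80.6·0.02 = 18.132 sabins.
ᾱ = 18.132 / 202.6 = 0.0895.
−S·ln(1−ᾱ) = −202.6 × ln(1 − 0.0895) = 18.996.
V = 9.6 × 6 × 2.8 = 161.28 m³.
T = 0.161·V/[−S·ln(1−ᾱ)] = 0.161·161.28/18.996 = 1.37 s.

1.37 s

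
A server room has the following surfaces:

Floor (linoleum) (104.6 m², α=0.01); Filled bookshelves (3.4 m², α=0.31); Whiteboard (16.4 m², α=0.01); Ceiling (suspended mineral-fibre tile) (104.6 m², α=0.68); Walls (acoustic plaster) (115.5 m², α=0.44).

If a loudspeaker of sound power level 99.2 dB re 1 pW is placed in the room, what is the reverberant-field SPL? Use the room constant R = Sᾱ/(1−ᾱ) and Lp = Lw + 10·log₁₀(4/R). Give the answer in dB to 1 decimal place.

A = 124.212 sabins; S = 344.5 m².
ᾱ = 0.3606, so room constant R = A/(1−ᾱ) = 194.263 m².
Lp = 99.2 + 10·log₁₀(4/194.263) = 99.2 + (-16.86) = 82.3 dB.

82.3 dB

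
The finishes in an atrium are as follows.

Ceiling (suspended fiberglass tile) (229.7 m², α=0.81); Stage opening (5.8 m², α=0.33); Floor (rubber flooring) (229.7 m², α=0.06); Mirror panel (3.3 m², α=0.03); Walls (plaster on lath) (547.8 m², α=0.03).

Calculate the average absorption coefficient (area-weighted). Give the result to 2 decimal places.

S = Σ Sᵢ = 229.7 + 5.8 + 229.7 + 3.3 + 547.8 = 1016.3 m².
Weighted sum Σ Sα = 218.286.
ᾱ = A/S = 0.21.

0.21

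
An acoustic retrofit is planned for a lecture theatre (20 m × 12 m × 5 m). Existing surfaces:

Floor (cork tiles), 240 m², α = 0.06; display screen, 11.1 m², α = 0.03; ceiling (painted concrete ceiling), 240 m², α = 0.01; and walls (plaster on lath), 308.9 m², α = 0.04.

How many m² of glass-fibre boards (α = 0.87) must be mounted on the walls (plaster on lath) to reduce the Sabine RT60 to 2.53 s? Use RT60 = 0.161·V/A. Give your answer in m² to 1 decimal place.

56.5

Equivalent absorption area: A₁ = 240·0.06 + 11.1·0.03 + 240·0.01 + 308.9·0.04 = 29.489 m².
V = 1200 m³. Target absorption A₂ = 0.161 × 1200 / 2.53 = 76.364 sabins.
Absorption to add: 76.364 − 29.489 = 46.875 sabins.
Net gain per m²: Δα = 0.87 − 0.04 = 0.83.
Area = ΔA/Δα = 46.875/0.83 = 56.5 m².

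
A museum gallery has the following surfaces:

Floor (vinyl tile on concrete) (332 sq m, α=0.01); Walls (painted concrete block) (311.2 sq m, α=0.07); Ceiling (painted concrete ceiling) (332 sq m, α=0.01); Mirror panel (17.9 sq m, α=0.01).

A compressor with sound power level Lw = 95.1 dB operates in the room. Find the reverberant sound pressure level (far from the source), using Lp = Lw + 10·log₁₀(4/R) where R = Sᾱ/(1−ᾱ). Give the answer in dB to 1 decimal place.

86.4 dB

A = 28.603 sabins; S = 993.1 sq m.
ᾱ = 0.0288, so room constant R = A/(1−ᾱ) = 29.451 sq m.
Lp = 95.1 + 10·log₁₀(4/29.451) = 95.1 + (-8.67) = 86.4 dB.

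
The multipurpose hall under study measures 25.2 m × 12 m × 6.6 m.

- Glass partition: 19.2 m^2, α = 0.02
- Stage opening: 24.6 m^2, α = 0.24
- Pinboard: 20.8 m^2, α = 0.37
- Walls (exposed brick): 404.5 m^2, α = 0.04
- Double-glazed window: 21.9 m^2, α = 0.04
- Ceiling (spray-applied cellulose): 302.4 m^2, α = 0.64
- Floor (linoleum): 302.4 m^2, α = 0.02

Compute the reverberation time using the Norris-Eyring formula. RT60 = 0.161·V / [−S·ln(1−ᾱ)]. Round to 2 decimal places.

Total surface area S = 19.2 + 24.6 + 20.8 + 404.5 + 21.9 + 302.4 + 302.4 = 1095.8 m^2.
Σ(Sᵢαᵢ) = 19.2·0.02 + 24.6·0.24 + 20.8·0.37 + 404.5·0.04 + 21.9·0.04 + 302.4·0.64 + 302.4·0.02 = 230.624.
ᾱ = 230.624 / 1095.8 = 0.2105.
Eyring denominator: −S ln(1−ᾱ) = 258.998.
V = 25.2 × 12 × 6.6 = 1995.84 m³.
T = 0.161·V/[−S·ln(1−ᾱ)] = 0.161·1995.84/258.998 = 1.24 s.

1.24 s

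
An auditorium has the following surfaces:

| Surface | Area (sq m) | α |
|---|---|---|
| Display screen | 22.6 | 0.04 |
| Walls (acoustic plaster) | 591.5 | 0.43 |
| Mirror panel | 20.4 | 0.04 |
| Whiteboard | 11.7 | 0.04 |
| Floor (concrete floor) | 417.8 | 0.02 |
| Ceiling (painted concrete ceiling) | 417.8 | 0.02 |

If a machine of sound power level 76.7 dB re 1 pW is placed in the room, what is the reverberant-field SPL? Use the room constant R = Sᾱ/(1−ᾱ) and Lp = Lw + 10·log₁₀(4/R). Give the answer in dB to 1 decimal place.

57.5 dB

Σ(Sᵢαᵢ) = 22.6·0.04 + 591.5·0.43 + 20.4·0.04 + 11.7·0.04 + 417.8·0.02 + 417.8·0.02 = 273.245; total area S = 1481.8 sq m.
ᾱ = 273.245/1481.8 = 0.1844; R = Sᾱ/(1−ᾱ) = 273.245/(1−0.1844) = 335.023 sq m.
Lp = 76.7 + 10·log₁₀(4/335.023) = 76.7 + (-19.23) = 57.5 dB.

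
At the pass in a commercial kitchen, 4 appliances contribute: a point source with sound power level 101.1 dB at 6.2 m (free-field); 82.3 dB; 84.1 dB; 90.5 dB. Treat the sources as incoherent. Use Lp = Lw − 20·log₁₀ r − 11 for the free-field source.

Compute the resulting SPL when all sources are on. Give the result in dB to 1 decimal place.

92.0 dB

Source at 6.2 m: Lp = 101.1 − 20·log₁₀(6.2) − 11 = 74.3 dB.
Σ 10^(Lᵢ/10) = 1.576e+09.
Back to dB: 10·log₁₀ Σ = 92.0 dB.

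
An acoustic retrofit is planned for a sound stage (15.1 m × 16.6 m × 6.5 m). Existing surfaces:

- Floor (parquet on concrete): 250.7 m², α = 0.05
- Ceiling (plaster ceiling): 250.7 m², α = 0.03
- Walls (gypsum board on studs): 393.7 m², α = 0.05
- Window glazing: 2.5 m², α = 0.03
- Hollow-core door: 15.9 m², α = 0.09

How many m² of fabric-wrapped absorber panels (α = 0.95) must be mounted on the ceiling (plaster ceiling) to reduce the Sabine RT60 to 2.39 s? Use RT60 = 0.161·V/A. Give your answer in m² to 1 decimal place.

Equivalent absorption area: A₁ = 250.7×0.05 + 250.7×0.03 + 393.7×0.05 + 2.5×0.03 + 15.9×0.09 = 41.247 m².
V = 1629.29 m³. Target absorption A₂ = 0.161 × 1629.29 / 2.39 = 109.756 sabins.
Absorption to add: 109.756 − 41.247 = 68.509 sabins.
Net gain per m²: Δα = 0.95 − 0.03 = 0.92.
Panel area = 68.509 / 0.92 = 74.5 m².

74.5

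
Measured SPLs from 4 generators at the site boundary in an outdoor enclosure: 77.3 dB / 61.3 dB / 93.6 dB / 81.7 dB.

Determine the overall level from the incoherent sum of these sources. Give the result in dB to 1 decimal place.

Σ 10^(Lᵢ/10) = 2.494e+09.
L_total = 10·log₁₀(2.494e+09) = 94.0 dB.

94.0 dB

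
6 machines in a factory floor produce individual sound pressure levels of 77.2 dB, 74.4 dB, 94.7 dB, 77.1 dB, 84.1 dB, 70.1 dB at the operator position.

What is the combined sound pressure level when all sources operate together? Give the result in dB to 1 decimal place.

Converting to relative power and adding: 10^(77.2/10) + 10^(74.4/10) + 10^(94.7/10) + 10^(77.1/10) + 10^(84.1/10) + 10^(70.1/10) = 3.35e+09.
Combined level = 10 log₁₀(3.35e+09) = 95.3 dB.

95.3 dB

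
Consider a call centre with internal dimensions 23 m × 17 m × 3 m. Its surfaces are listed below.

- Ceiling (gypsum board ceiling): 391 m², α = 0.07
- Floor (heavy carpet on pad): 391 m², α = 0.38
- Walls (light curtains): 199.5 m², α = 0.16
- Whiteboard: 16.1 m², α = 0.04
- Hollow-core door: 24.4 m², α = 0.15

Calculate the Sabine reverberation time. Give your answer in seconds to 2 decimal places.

Summing Sᵢαᵢ: 27.370 + 148.580 + 31.920 + 0.644 + 3.660 → A = 212.174 sabins.
V = 23·17·3 = 1173 m³.
RT60 = 0.161 · V / A = 0.161 × 1173 / 212.174 = 0.89 s.

0.89 s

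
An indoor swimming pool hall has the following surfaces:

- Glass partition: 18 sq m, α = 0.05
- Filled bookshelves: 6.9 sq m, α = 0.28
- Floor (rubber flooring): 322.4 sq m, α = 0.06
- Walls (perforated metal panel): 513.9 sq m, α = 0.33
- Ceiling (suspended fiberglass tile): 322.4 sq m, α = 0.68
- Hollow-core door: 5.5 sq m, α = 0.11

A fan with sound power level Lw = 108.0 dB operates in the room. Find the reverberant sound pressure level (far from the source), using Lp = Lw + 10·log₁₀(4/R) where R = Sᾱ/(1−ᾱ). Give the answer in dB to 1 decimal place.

86.0 dB

A = 411.600 sabins; S = 1189.1 sq m.
ᾱ = 0.3461, so room constant R = A/(1−ᾱ) = 629.454 sq m.
Lp = Lw + 10 log₁₀(4/R) = 108.0 -21.97 = 86.0 dB.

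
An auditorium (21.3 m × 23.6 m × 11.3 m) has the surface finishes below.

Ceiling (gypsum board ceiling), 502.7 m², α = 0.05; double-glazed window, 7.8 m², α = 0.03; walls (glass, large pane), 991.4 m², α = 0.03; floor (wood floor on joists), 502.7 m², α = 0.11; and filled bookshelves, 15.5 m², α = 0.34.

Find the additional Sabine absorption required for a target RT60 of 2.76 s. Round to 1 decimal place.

215.7 sabins

A₁ = Σ Sᵢαᵢ = 502.7×0.05 + 7.8×0.03 + 991.4×0.03 + 502.7×0.11 + 15.5×0.34 = 115.678 sabins.
Target A₂ = 0.161·5680.284/2.76 = 331.350 sabins (V = 5680.284 m³).
Additional absorption ΔA = 331.350 − 115.678 = 215.7 sabins.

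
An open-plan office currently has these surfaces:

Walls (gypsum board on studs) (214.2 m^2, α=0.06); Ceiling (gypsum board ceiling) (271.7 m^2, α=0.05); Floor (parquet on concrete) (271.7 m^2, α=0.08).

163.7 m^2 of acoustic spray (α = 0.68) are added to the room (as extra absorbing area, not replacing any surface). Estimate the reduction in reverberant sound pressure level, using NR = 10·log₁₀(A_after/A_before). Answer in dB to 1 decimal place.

Summing Sᵢαᵢ: 12.852 + 13.585 + 21.736 → A_before = 48.173 sabins.
Treatment contributes 163.7·0.68 = 111.316 sabins.
New total A_after = 159.489 sabins.
Reduction = 10 log₁₀(A_after/A_before) = 10 log₁₀(3.3108) = 5.2 dB.

5.2 dB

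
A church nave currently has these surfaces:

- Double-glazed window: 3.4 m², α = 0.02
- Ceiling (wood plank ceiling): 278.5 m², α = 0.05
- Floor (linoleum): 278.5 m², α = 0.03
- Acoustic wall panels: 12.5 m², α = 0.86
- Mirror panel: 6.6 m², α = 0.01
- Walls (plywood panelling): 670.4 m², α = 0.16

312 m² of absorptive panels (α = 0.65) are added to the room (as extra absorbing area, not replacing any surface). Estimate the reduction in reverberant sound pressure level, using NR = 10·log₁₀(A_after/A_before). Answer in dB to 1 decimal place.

Equivalent absorption area: A_before = 3.4×0.02 + 278.5×0.05 + 278.5×0.03 + 12.5×0.86 + 6.6×0.01 + 670.4×0.16 = 140.428 m².
Added absorption = 312 × 0.65 = 202.800 sabins.
New total A_after = 343.228 sabins.
NR = 10·log₁₀(343.228/140.428) = 3.9 dB.

3.9 dB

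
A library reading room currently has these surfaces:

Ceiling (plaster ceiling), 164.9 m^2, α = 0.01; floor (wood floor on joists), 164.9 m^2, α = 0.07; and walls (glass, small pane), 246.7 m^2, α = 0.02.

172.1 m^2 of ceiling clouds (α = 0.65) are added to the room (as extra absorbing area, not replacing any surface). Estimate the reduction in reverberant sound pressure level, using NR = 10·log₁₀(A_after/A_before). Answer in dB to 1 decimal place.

8.6 dB

Equivalent absorption area: A_before = 164.9×0.01 + 164.9×0.07 + 246.7×0.02 = 18.126 m^2.
Treatment contributes 172.1·0.65 = 111.865 sabins.
New total A_after = 129.991 sabins.
NR = 10·log₁₀(129.991/18.126) = 8.6 dB.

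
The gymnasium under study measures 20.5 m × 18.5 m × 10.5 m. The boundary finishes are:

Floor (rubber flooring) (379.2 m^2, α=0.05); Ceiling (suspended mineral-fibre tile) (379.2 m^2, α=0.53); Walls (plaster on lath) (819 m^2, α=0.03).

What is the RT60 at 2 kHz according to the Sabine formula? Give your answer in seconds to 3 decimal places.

Equivalent absorption area: A = 379.2×0.05 + 379.2×0.53 + 819×0.03 = 244.506 m^2.
V = 20.5·18.5·10.5 = 3982.125 m³.
Sabine: RT60 = 0.161 × 3982.125 / 244.506 = 2.622 s.

2.622 sec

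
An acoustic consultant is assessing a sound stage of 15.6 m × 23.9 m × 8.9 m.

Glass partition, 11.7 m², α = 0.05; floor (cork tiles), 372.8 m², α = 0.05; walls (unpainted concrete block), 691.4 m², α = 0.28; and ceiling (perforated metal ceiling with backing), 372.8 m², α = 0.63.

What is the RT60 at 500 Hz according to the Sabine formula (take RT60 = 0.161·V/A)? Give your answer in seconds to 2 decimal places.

1.19 s

Total absorption A = 11.7*0.05 + 372.8*0.05 + 691.4*0.28 + 372.8*0.63
  = 0.585 + 18.640 + 193.592 + 234.864 = 447.681 m² sabins.
V = 15.6·23.9·8.9 = 3318.276 m³.
Sabine: RT60 = 0.161 × 3318.276 / 447.681 = 1.19 s.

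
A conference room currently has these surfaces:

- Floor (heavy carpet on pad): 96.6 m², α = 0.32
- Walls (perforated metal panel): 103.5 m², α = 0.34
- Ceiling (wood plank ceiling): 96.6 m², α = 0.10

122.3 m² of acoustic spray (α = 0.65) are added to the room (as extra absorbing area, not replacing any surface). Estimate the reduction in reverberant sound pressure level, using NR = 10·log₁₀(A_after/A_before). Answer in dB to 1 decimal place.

Total absorption A_before = 96.6·0.32 + 103.5·0.34 + 96.6·0.10
  = 30.912 + 35.190 + 9.660 = 75.762 m² sabins.
Added absorption = 122.3 × 0.65 = 79.495 sabins.
A_after = 75.762 + 79.495 = 155.257 sabins.
NR = 10·log₁₀(155.257/75.762) = 3.1 dB.

3.1 dB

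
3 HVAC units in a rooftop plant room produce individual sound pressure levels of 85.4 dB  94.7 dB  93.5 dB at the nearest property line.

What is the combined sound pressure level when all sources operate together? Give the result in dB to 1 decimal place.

97.4 dB

Sum in the linear (power) domain: Σ 10^(Lᵢ/10) = 10^(85.4/10) + 10^(94.7/10) + 10^(93.5/10) = 5.537e+09.
Back to dB: 10·log₁₀ Σ = 97.4 dB.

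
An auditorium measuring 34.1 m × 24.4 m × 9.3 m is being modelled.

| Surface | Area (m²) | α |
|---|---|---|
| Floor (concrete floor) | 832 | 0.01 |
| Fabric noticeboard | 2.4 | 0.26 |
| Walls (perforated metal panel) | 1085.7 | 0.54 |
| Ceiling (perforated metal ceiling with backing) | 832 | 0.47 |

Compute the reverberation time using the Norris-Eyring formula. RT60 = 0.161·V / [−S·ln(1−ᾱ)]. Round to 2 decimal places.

1.02 seconds

S = Σ Sᵢ = 2752.1 m².
Σ(Sᵢαᵢ) = 832·0.01 + 2.4·0.26 + 1085.7·0.54 + 832·0.47 = 986.262.
ᾱ = 986.262 / 2752.1 = 0.3584.
Eyring denominator: −S ln(1−ᾱ) = 1221.355.
V = 34.1 × 24.4 × 9.3 = 7737.972 m³.
RT60 = 0.161 × 7737.972 / 1221.355 = 1.02 s.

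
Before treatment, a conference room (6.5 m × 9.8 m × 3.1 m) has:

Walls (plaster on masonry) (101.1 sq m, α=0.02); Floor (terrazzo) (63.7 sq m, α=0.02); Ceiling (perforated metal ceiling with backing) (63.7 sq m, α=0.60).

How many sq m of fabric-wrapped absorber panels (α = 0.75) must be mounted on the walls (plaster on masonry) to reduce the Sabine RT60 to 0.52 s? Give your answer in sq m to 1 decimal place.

Summing Sᵢαᵢ: 2.022 + 1.274 + 38.220 → A₁ = 41.516 sabins.
V = 197.47 m³. Target absorption A₂ = 0.161 × 197.47 / 0.52 = 61.140 sabins.
Absorption to add: 61.140 − 41.516 = 19.624 sabins.
Net gain per sq m: Δα = 0.75 − 0.02 = 0.73.
Area = ΔA/Δα = 19.624/0.73 = 26.9 sq m.

26.9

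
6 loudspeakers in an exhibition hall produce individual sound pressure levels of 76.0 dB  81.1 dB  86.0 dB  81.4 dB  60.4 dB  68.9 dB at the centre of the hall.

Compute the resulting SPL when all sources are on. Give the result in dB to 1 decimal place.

Σ 10^(Lᵢ/10) = 7.136e+08.
Back to dB: 10·log₁₀ Σ = 88.5 dB.

88.5 dB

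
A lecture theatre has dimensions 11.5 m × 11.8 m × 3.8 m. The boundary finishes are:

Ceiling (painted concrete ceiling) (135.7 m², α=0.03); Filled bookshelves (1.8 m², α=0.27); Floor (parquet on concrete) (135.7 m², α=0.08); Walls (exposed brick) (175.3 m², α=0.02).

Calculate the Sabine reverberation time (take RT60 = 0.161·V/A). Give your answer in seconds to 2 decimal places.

A = Σ Sᵢαᵢ = 135.7×0.03 + 1.8×0.27 + 135.7×0.08 + 175.3×0.02 = 18.919 sabins.
Volume V = 11.5 × 11.8 × 3.8 = 515.66 m³.
Sabine: RT60 = 0.161 × 515.66 / 18.919 = 4.39 s.

4.39 s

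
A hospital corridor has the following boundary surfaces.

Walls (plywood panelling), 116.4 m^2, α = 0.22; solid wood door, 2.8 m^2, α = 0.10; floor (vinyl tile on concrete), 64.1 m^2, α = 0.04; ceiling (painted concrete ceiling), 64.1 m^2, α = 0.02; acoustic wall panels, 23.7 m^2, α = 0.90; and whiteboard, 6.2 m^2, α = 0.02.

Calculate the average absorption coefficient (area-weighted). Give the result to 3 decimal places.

0.185

Total surface area S = 277.3 m^2.
Σ(Sᵢαᵢ) = 116.4*0.22 + 2.8*0.10 + 64.1*0.04 + 64.1*0.02 + 23.7*0.90 + 6.2*0.02 = 51.188.
ᾱ = A/S = 0.185.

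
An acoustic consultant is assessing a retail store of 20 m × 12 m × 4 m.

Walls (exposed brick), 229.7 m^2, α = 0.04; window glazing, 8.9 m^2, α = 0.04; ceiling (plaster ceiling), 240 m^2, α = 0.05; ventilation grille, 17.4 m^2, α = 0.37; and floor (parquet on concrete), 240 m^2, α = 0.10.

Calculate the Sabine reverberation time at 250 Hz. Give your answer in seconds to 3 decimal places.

2.973 s

Summing Sᵢαᵢ: 9.188 + 0.356 + 12.000 + 6.438 + 24.000 → A = 51.982 sabins.
Room volume: 960 m³.
Sabine: RT60 = 0.161 × 960 / 51.982 = 2.973 s.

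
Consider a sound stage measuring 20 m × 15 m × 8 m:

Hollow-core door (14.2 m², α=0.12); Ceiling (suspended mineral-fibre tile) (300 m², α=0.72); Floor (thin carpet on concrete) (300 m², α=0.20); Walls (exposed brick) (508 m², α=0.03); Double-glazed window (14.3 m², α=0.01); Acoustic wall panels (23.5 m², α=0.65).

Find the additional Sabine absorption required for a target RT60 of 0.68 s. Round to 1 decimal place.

Total absorption A₁ = 14.2*0.12 + 300*0.72 + 300*0.20 + 508*0.03 + 14.3*0.01 + 23.5*0.65
  = 1.704 + 216.000 + 60.000 + 15.240 + 0.143 + 15.275 = 308.362 m² sabins.
For T = 0.68 s, need A₂ = 0.161·V/T = 0.161·2400/0.68 = 568.235 sabins.
Shortfall: 568.235 − 308.362 = 259.9 sabins.

259.9 sabins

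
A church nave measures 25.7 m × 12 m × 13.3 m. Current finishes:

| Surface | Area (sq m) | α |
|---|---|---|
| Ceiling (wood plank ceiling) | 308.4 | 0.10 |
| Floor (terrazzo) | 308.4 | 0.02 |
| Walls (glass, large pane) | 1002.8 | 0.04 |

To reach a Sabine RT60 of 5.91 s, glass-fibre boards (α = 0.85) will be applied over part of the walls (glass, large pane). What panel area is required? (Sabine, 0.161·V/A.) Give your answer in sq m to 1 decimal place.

42.7

A₁ = Σ Sᵢαᵢ = 308.4×0.10 + 308.4×0.02 + 1002.8×0.04 = 77.120 sabins.
Required A₂ = 0.161·4101.72/5.91 = 111.739 sabins.
Absorption to add: 111.739 − 77.120 = 34.619 sabins.
Net gain per sq m: Δα = 0.85 − 0.04 = 0.81.
Area = ΔA/Δα = 34.619/0.81 = 42.7 sq m.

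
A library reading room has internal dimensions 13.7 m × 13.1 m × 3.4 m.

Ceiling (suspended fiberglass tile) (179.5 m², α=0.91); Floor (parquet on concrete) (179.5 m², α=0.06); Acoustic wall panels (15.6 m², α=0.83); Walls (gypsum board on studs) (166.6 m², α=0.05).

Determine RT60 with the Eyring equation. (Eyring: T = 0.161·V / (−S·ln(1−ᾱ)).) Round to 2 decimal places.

Total surface area S = 179.5 + 179.5 + 15.6 + 166.6 = 541.2 m².
Σ(Sᵢαᵢ) = 179.5×0.91 + 179.5×0.06 + 15.6×0.83 + 166.6×0.05 = 195.393.
Mean coefficient ᾱ = A/S = 0.3610.
−S·ln(1−ᾱ) = −541.2 × ln(1 − 0.3610) = 242.377.
V = 13.7 × 13.1 × 3.4 = 610.198 m³.
T = 0.161·V/[−S·ln(1−ᾱ)] = 0.161·610.198/242.377 = 0.41 s.

0.41 s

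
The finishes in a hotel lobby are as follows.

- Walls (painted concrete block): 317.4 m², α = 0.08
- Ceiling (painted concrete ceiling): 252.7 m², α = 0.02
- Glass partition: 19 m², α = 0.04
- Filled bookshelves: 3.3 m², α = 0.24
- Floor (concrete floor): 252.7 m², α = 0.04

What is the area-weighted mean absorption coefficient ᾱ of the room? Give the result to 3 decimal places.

0.050

Total surface area S = 845.1 m².
Weighted sum Σ Sα = 42.106.
ᾱ = 42.106 / 845.1 = 0.050.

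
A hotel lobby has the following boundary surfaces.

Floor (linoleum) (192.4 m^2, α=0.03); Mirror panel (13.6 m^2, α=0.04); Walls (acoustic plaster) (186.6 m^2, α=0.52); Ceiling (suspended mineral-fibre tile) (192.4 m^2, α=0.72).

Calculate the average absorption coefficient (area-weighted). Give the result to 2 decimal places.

S = Σ Sᵢ = 192.4 + 13.6 + 186.6 + 192.4 = 585.0 m^2.
Weighted sum Σ Sα = 241.876.
ᾱ = A/S = 0.41.

0.41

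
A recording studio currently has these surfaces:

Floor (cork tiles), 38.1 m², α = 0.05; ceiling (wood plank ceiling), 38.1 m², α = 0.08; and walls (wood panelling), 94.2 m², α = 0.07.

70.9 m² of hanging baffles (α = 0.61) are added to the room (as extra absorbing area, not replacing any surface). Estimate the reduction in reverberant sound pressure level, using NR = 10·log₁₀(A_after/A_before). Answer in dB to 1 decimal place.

6.8 dB

Summing Sᵢαᵢ: 1.905 + 3.048 + 6.594 → A_before = 11.547 sabins.
Treatment contributes 70.9·0.61 = 43.249 sabins.
New total A_after = 54.796 sabins.
NR = 10·log₁₀(54.796/11.547) = 6.8 dB.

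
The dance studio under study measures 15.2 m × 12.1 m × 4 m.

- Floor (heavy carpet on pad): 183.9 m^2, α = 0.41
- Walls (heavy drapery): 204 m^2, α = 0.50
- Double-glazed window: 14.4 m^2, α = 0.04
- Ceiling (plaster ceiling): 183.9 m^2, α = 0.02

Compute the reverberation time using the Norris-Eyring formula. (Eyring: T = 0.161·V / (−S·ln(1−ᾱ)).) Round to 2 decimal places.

0.54 seconds

S = Σ Sᵢ = 586.2 m^2.
Absorption A = 183.9·0.41 + 204·0.50 + 14.4·0.04 + 183.9·0.02 = 181.653 sabins.
Mean coefficient ᾱ = A/S = 0.3099.
−S·ln(1−ᾱ) = −586.2 × ln(1 − 0.3099) = 217.433.
V = 15.2 × 12.1 × 4 = 735.68 m³.
RT60 = 0.161 × 735.68 / 217.433 = 0.54 s.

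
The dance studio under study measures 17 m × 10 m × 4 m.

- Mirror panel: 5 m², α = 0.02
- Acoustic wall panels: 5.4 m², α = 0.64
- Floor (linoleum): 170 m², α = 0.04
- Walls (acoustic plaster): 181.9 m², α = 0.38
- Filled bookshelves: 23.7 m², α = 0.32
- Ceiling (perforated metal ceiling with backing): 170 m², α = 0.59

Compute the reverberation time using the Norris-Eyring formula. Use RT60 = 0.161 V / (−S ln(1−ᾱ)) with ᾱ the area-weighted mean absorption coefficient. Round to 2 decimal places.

0.48 seconds

Total surface area S = 5 + 5.4 + 170 + 181.9 + 23.7 + 170 = 556.0 m².
Σ(Sᵢαᵢ) = 5×0.02 + 5.4×0.64 + 170×0.04 + 181.9×0.38 + 23.7×0.32 + 170×0.59 = 187.362.
ᾱ = 187.362 / 556.0 = 0.3370.
Eyring denominator: −S ln(1−ᾱ) = 228.505.
V = 17 × 10 × 4 = 680 m³.
T = 0.161·V/[−S·ln(1−ᾱ)] = 0.161·680/228.505 = 0.48 s.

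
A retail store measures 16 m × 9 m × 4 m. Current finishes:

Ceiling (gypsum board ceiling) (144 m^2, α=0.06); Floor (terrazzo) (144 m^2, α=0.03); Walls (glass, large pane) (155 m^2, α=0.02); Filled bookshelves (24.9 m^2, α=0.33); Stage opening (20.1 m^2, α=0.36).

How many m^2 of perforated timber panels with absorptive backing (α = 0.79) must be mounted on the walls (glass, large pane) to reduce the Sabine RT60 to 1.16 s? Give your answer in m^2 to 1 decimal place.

62.9

A₁ = Σ Sᵢαᵢ = 144*0.06 + 144*0.03 + 155*0.02 + 24.9*0.33 + 20.1*0.36 = 31.513 sabins.
V = 576 m³. Target absorption A₂ = 0.161 × 576 / 1.16 = 79.945 sabins.
ΔA needed = 79.945 − 31.513 = 48.432 sabins.
Net gain per m^2: Δα = 0.79 − 0.02 = 0.77.
Area = ΔA/Δα = 48.432/0.77 = 62.9 m^2.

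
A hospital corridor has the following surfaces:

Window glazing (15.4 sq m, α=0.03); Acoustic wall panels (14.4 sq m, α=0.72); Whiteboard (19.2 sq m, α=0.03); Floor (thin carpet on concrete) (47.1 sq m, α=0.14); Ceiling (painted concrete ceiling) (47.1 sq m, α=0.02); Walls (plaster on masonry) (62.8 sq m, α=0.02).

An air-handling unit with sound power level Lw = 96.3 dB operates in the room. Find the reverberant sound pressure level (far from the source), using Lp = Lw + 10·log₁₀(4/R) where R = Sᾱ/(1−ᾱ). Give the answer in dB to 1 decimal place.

Σ(Sᵢαᵢ) = 15.4×0.03 + 14.4×0.72 + 19.2×0.03 + 47.1×0.14 + 47.1×0.02 + 62.8×0.02 = 20.198; total area S = 206.0 sq m.
ᾱ = 20.198/206.0 = 0.0980; R = Sᾱ/(1−ᾱ) = 20.198/(1−0.0980) = 22.392 sq m.
Lp = Lw + 10 log₁₀(4/R) = 96.3 -7.48 = 88.8 dB.

88.8 dB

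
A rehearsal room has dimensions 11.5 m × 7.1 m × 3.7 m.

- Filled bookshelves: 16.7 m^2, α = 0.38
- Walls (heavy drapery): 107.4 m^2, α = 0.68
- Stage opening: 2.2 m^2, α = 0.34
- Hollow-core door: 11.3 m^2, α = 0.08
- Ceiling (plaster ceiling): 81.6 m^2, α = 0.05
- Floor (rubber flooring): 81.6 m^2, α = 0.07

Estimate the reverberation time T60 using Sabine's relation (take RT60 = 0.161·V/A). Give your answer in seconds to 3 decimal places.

Total absorption A = 16.7*0.38 + 107.4*0.68 + 2.2*0.34 + 11.3*0.08 + 81.6*0.05 + 81.6*0.07
  = 6.346 + 73.032 + 0.748 + 0.904 + 4.080 + 5.712 = 90.822 m^2 sabins.
V = 11.5·7.1·3.7 = 302.105 m³.
T = 0.161 V/A = 0.161·302.105/90.822 = 0.536 s.

0.536 s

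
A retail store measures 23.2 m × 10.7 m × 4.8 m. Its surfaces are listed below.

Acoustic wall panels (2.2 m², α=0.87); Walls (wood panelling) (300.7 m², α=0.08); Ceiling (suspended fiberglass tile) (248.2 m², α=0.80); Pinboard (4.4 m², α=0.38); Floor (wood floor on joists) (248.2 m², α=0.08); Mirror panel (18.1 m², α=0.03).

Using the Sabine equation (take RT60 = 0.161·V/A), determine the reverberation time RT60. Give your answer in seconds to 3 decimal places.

Total absorption A = 2.2·0.87 + 300.7·0.08 + 248.2·0.80 + 4.4·0.38 + 248.2·0.08 + 18.1·0.03
  = 1.914 + 24.056 + 198.560 + 1.672 + 19.856 + 0.543 = 246.601 m² sabins.
Volume V = 23.2 × 10.7 × 4.8 = 1191.552 m³.
Sabine: RT60 = 0.161 × 1191.552 / 246.601 = 0.778 s.

0.778 sec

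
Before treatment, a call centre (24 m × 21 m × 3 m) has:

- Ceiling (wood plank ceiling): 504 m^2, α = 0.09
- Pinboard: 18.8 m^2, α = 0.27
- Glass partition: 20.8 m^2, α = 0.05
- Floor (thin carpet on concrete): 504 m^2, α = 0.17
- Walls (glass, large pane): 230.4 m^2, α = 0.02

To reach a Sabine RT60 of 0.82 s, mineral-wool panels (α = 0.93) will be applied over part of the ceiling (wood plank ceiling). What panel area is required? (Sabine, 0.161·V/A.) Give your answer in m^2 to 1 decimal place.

184.6

A₁ = Σ Sᵢαᵢ = 504×0.09 + 18.8×0.27 + 20.8×0.05 + 504×0.17 + 230.4×0.02 = 141.764 sabins.
Required A₂ = 0.161·1512/0.82 = 296.868 sabins.
ΔA needed = 296.868 − 141.764 = 155.104 sabins.
Each m^2 of panel replacing the ceiling (wood plank ceiling) adds (0.93 − 0.09) = 0.84 sabins.
Panel area = 155.104 / 0.84 = 184.6 m^2.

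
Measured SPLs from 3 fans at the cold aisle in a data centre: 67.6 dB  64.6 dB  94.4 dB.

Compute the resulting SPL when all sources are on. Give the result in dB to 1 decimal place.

94.4 dB

Converting to relative power and adding: 10^(67.6/10) + 10^(64.6/10) + 10^(94.4/10) = 2.763e+09.
Combined level = 10 log₁₀(2.763e+09) = 94.4 dB.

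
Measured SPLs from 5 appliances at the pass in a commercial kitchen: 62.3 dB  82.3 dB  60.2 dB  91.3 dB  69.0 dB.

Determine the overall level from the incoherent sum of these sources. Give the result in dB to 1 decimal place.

91.8 dB

Σ 10^(Lᵢ/10) = 1.529e+09.
L_total = 10·log₁₀(1.529e+09) = 91.8 dB.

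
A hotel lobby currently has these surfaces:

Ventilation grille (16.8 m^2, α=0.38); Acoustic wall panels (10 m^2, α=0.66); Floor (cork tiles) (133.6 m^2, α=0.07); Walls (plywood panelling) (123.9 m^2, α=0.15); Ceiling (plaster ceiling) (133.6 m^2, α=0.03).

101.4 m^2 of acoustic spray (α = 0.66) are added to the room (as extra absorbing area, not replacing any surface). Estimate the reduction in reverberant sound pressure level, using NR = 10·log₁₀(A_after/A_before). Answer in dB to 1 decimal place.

4.0 dB

A_before = Σ Sᵢαᵢ = 16.8·0.38 + 10·0.66 + 133.6·0.07 + 123.9·0.15 + 133.6·0.03 = 44.929 sabins.
Added absorption = 101.4 × 0.66 = 66.924 sabins.
New total A_after = 111.853 sabins.
Reduction = 10 log₁₀(A_after/A_before) = 10 log₁₀(2.4896) = 4.0 dB.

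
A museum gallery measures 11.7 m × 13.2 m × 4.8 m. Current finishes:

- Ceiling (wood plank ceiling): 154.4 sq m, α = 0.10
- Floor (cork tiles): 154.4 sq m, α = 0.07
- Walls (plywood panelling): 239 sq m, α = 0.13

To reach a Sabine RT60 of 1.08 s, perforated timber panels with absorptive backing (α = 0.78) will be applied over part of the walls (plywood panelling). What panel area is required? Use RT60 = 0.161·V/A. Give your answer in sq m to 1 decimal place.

81.8

Total absorption A₁ = 154.4×0.10 + 154.4×0.07 + 239×0.13
  = 15.440 + 10.808 + 31.070 = 57.318 sq m sabins.
Required A₂ = 0.161·741.312/1.08 = 110.510 sabins.
ΔA needed = 110.510 − 57.318 = 53.192 sabins.
Each sq m of panel replacing the walls (plywood panelling) adds (0.78 − 0.13) = 0.65 sabins.
Panel area = 53.192 / 0.65 = 81.8 sq m.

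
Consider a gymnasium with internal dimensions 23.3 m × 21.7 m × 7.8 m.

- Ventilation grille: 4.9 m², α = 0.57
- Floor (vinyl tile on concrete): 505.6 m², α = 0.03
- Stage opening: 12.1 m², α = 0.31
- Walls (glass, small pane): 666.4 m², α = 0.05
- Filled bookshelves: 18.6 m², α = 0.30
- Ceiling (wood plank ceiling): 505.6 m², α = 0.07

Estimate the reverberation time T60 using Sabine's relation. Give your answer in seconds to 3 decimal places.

6.614 seconds

Total absorption A = 4.9×0.57 + 505.6×0.03 + 12.1×0.31 + 666.4×0.05 + 18.6×0.30 + 505.6×0.07
  = 2.793 + 15.168 + 3.751 + 33.320 + 5.580 + 35.392 = 96.004 m² sabins.
Room volume: 3943.758 m³.
Sabine: RT60 = 0.161 × 3943.758 / 96.004 = 6.614 s.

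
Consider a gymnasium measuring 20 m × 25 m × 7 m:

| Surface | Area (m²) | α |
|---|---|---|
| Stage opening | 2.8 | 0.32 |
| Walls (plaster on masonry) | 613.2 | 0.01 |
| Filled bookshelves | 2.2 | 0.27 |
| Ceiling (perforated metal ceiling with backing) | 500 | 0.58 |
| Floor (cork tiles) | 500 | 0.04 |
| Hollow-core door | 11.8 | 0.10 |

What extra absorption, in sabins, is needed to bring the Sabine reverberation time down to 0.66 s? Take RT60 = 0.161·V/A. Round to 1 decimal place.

Total absorption A₁ = 2.8·0.32 + 613.2·0.01 + 2.2·0.27 + 500·0.58 + 500·0.04 + 11.8·0.10
  = 0.896 + 6.132 + 0.594 + 290.000 + 20.000 + 1.180 = 318.802 m² sabins.
For T = 0.66 s, need A₂ = 0.161·V/T = 0.161·3500/0.66 = 853.788 sabins.
ΔA = A₂ − A₁ = 853.788 − 318.802 = 535.0 sabins.

535.0 sabins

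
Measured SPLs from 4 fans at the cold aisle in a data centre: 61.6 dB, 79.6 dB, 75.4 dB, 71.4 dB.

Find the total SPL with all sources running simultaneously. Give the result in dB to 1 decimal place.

81.5 dB

Σ 10^(Lᵢ/10) = 1.411e+08.
Combined level = 10 log₁₀(1.411e+08) = 81.5 dB.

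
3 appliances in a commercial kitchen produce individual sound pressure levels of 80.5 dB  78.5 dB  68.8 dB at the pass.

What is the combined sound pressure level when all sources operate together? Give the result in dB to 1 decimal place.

82.8 dB

Converting to relative power and adding: 10^(80.5/10) + 10^(78.5/10) + 10^(68.8/10) = 1.906e+08.
L_total = 10·log₁₀(1.906e+08) = 82.8 dB.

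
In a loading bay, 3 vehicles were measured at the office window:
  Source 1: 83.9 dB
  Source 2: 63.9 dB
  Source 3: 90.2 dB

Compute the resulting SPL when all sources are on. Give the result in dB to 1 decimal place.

91.1 dB

Σ 10^(Lᵢ/10) = 1.295e+09.
L_total = 10·log₁₀(1.295e+09) = 91.1 dB.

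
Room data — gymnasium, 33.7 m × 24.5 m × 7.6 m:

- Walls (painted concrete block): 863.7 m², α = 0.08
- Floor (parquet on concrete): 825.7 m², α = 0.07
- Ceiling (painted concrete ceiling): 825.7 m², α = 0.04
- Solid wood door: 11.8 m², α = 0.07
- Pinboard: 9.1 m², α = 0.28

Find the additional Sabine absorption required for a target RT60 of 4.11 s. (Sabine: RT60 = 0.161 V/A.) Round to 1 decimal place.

Summing Sᵢαᵢ: 69.096 + 57.799 + 33.028 + 0.826 + 2.548 → A₁ = 163.297 sabins.
V = 6274.94 m³. Required absorption A₂ = 0.161 × 6274.94 / 4.11 = 245.807 sabins.
Additional absorption ΔA = 245.807 − 163.297 = 82.5 sabins.

82.5 sabins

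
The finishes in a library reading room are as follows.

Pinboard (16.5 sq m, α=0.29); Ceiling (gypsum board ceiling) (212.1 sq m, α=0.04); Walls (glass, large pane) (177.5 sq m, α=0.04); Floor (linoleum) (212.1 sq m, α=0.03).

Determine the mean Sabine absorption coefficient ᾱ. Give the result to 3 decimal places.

S = Σ Sᵢ = 16.5 + 212.1 + 177.5 + 212.1 = 618.2 sq m.
Weighted sum Σ Sα = 26.732.
ᾱ = 26.732 / 618.2 = 0.043.

0.043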